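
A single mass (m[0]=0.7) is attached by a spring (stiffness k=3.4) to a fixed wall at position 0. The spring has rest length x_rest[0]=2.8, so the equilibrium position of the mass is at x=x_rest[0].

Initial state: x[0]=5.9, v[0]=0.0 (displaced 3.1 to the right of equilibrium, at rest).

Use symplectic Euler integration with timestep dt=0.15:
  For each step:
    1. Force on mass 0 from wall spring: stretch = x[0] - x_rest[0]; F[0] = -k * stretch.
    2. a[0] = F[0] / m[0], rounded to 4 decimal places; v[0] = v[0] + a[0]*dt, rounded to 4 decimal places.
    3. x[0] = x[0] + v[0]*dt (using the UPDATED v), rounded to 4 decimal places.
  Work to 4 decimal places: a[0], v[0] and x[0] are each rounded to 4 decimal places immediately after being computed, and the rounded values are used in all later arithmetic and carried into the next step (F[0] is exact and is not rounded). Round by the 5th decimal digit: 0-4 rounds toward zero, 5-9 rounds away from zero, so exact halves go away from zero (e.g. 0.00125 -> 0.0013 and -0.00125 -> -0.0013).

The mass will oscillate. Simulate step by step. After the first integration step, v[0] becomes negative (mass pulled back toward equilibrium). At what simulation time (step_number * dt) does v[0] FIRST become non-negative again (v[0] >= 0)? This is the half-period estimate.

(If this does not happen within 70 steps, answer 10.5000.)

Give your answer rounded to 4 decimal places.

Answer: 1.5000

Derivation:
Step 0: x=[5.9000] v=[0.0000]
Step 1: x=[5.5612] v=[-2.2586]
Step 2: x=[4.9207] v=[-4.2703]
Step 3: x=[4.0484] v=[-5.8154]
Step 4: x=[3.0397] v=[-6.7250]
Step 5: x=[2.0048] v=[-6.8996]
Step 6: x=[1.0568] v=[-6.3202]
Step 7: x=[0.2993] v=[-5.0502]
Step 8: x=[-0.1849] v=[-3.2283]
Step 9: x=[-0.3429] v=[-1.0536]
Step 10: x=[-0.1575] v=[1.2362]
First v>=0 after going negative at step 10, time=1.5000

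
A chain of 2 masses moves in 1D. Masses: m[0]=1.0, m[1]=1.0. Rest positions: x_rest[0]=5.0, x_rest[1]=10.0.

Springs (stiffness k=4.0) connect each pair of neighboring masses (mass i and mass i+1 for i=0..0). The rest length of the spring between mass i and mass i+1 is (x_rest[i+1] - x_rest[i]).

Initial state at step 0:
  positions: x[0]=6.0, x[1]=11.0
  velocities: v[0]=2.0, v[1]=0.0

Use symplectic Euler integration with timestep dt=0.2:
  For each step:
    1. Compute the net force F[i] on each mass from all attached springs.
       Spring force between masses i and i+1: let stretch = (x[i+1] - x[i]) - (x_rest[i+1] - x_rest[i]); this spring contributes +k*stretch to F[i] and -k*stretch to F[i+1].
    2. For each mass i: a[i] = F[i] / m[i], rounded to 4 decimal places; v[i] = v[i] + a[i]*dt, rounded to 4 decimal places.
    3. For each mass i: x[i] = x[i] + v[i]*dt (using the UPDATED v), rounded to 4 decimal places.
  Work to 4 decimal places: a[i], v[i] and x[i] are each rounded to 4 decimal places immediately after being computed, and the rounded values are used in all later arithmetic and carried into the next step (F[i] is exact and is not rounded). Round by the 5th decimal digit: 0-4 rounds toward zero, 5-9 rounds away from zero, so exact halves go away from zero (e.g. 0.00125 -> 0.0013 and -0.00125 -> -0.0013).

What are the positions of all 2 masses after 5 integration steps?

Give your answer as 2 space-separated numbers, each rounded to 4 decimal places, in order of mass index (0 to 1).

Answer: 7.0997 11.9003

Derivation:
Step 0: x=[6.0000 11.0000] v=[2.0000 0.0000]
Step 1: x=[6.4000 11.0000] v=[2.0000 0.0000]
Step 2: x=[6.7360 11.0640] v=[1.6800 0.3200]
Step 3: x=[6.9645 11.2355] v=[1.1424 0.8576]
Step 4: x=[7.0763 11.5237] v=[0.5592 1.4408]
Step 5: x=[7.0997 11.9003] v=[0.1171 1.8829]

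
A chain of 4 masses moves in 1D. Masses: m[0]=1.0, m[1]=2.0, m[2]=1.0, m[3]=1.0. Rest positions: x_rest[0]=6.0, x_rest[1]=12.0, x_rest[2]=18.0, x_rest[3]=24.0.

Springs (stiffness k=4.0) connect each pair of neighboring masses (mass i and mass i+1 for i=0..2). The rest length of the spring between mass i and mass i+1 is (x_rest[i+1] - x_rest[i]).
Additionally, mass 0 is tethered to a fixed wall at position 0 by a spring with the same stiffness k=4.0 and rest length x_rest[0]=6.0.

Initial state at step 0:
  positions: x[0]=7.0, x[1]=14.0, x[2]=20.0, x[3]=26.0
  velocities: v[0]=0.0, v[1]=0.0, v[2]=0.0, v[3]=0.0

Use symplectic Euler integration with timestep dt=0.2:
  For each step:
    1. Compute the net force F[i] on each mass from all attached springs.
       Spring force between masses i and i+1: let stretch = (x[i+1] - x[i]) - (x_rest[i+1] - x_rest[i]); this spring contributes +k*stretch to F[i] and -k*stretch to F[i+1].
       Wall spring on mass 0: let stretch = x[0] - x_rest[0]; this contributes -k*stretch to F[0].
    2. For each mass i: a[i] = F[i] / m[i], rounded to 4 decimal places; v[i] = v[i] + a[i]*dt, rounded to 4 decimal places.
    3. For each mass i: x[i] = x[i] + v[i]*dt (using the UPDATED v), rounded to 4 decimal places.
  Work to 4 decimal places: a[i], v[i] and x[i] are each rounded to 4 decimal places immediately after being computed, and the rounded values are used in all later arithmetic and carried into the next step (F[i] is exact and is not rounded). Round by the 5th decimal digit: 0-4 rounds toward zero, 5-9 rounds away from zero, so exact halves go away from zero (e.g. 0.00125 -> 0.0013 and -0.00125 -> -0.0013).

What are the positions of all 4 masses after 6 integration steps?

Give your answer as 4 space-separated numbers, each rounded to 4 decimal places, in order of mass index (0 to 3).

Step 0: x=[7.0000 14.0000 20.0000 26.0000] v=[0.0000 0.0000 0.0000 0.0000]
Step 1: x=[7.0000 13.9200 20.0000 26.0000] v=[0.0000 -0.4000 0.0000 0.0000]
Step 2: x=[6.9872 13.7728 19.9872 26.0000] v=[-0.0640 -0.7360 -0.0640 0.0000]
Step 3: x=[6.9421 13.5799 19.9421 25.9980] v=[-0.2253 -0.9645 -0.2253 -0.0102]
Step 4: x=[6.8484 13.3650 19.8480 25.9870] v=[-0.4687 -1.0747 -0.4703 -0.0549]
Step 5: x=[6.7016 13.1474 19.6989 25.9538] v=[-0.7341 -1.0881 -0.7455 -0.1661]
Step 6: x=[6.5139 12.9382 19.5023 25.8798] v=[-0.9387 -1.0458 -0.9828 -0.3700]

Answer: 6.5139 12.9382 19.5023 25.8798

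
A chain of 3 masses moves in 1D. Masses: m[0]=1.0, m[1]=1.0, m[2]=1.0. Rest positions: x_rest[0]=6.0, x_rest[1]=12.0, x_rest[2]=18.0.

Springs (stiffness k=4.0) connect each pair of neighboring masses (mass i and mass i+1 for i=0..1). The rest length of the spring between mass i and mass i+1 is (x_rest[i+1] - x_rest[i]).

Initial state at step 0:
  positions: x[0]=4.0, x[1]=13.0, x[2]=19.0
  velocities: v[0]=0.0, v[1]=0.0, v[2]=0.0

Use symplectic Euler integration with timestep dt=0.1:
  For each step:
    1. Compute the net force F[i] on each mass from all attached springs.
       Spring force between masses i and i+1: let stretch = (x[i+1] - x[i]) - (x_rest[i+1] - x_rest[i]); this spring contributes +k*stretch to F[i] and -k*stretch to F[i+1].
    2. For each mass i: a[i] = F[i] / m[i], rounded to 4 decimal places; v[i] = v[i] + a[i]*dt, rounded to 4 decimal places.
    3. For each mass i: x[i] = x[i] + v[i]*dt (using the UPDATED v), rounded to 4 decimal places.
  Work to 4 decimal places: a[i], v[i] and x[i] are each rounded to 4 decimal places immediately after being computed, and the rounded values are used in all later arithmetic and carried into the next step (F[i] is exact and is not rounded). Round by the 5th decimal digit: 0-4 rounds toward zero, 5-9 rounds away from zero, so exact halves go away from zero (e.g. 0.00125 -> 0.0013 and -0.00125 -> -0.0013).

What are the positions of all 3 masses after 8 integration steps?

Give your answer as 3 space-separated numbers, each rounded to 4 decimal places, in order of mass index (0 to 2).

Step 0: x=[4.0000 13.0000 19.0000] v=[0.0000 0.0000 0.0000]
Step 1: x=[4.1200 12.8800 19.0000] v=[1.2000 -1.2000 0.0000]
Step 2: x=[4.3504 12.6544 18.9952] v=[2.3040 -2.2560 -0.0480]
Step 3: x=[4.6730 12.3503 18.9768] v=[3.2256 -3.0413 -0.1843]
Step 4: x=[5.0627 12.0041 18.9333] v=[3.8965 -3.4616 -0.4349]
Step 5: x=[5.4900 11.6575 18.8526] v=[4.2731 -3.4665 -0.8066]
Step 6: x=[5.9240 11.3520 18.7241] v=[4.3401 -3.0555 -1.2846]
Step 7: x=[6.3351 11.1242 18.5408] v=[4.1113 -2.2779 -1.8334]
Step 8: x=[6.6978 11.0015 18.3008] v=[3.6269 -1.2269 -2.4000]

Answer: 6.6978 11.0015 18.3008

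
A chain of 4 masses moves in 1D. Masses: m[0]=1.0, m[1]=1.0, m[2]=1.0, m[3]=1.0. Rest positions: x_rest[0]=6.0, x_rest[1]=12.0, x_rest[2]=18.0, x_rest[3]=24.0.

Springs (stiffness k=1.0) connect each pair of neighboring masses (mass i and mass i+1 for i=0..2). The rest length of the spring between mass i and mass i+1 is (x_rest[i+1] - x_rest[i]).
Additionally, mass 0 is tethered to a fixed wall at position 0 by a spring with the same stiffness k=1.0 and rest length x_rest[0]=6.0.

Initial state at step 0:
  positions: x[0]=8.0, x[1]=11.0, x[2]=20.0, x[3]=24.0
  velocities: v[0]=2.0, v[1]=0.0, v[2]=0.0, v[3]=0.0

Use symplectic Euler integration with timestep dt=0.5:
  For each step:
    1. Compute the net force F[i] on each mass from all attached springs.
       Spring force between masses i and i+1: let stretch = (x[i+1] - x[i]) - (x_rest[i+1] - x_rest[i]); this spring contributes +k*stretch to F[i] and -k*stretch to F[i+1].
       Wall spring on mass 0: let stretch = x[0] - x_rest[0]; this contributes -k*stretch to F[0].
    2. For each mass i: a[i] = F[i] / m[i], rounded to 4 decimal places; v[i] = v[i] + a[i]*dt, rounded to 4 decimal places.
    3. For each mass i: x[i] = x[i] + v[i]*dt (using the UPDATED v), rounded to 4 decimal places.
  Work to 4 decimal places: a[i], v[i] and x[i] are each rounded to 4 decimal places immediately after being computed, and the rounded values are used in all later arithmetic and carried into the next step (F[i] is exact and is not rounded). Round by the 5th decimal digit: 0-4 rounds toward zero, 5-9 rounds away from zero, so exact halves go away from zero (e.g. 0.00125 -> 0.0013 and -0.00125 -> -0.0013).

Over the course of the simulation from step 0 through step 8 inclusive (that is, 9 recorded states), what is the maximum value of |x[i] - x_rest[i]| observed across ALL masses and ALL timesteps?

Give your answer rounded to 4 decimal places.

Step 0: x=[8.0000 11.0000 20.0000 24.0000] v=[2.0000 0.0000 0.0000 0.0000]
Step 1: x=[7.7500 12.5000 18.7500 24.5000] v=[-0.5000 3.0000 -2.5000 1.0000]
Step 2: x=[6.7500 14.3750 17.3750 25.0625] v=[-2.0000 3.7500 -2.7500 1.1250]
Step 3: x=[5.9688 15.0938 17.1719 25.2032] v=[-1.5625 1.4375 -0.4063 0.2813]
Step 4: x=[5.9766 14.0508 18.4571 24.8360] v=[0.0156 -2.0860 2.5703 -0.7344]
Step 5: x=[6.5088 12.0908 20.2354 24.3741] v=[1.0644 -3.9200 3.5566 -0.9239]
Step 6: x=[6.8093 10.7715 21.0123 24.3775] v=[0.6010 -2.6387 1.5537 0.0068]
Step 7: x=[6.3980 11.0218 20.0703 25.0396] v=[-0.8226 0.5006 -1.8841 1.3242]
Step 8: x=[5.5432 12.3783 18.1085 25.9594] v=[-1.7097 2.7130 -3.9237 1.8396]
Max displacement = 3.0938

Answer: 3.0938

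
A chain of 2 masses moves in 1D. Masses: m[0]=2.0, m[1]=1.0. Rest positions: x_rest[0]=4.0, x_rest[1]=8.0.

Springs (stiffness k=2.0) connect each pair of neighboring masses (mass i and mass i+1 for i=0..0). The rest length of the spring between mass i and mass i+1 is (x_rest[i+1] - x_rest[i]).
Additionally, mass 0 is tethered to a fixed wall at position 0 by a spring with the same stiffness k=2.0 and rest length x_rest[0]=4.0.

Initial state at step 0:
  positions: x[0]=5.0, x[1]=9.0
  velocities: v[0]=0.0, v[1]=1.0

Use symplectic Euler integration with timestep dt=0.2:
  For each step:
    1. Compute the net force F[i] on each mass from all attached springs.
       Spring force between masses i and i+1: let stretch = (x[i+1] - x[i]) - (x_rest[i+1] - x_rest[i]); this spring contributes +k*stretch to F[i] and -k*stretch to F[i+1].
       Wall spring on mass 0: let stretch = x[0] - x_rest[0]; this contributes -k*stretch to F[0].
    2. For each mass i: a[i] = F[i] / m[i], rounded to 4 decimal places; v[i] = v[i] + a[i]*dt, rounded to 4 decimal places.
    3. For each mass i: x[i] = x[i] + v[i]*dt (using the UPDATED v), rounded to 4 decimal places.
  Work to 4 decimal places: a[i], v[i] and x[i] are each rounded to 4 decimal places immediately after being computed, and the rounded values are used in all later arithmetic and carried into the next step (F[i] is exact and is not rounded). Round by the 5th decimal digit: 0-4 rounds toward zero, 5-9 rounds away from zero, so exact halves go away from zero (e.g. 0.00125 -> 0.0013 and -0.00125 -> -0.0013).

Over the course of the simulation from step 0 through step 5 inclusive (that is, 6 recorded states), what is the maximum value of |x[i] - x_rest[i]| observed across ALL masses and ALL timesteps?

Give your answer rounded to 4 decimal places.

Answer: 1.6200

Derivation:
Step 0: x=[5.0000 9.0000] v=[0.0000 1.0000]
Step 1: x=[4.9600 9.2000] v=[-0.2000 1.0000]
Step 2: x=[4.8912 9.3808] v=[-0.3440 0.9040]
Step 3: x=[4.8063 9.5224] v=[-0.4243 0.7082]
Step 4: x=[4.7178 9.6068] v=[-0.4423 0.4218]
Step 5: x=[4.6362 9.6200] v=[-0.4081 0.0662]
Max displacement = 1.6200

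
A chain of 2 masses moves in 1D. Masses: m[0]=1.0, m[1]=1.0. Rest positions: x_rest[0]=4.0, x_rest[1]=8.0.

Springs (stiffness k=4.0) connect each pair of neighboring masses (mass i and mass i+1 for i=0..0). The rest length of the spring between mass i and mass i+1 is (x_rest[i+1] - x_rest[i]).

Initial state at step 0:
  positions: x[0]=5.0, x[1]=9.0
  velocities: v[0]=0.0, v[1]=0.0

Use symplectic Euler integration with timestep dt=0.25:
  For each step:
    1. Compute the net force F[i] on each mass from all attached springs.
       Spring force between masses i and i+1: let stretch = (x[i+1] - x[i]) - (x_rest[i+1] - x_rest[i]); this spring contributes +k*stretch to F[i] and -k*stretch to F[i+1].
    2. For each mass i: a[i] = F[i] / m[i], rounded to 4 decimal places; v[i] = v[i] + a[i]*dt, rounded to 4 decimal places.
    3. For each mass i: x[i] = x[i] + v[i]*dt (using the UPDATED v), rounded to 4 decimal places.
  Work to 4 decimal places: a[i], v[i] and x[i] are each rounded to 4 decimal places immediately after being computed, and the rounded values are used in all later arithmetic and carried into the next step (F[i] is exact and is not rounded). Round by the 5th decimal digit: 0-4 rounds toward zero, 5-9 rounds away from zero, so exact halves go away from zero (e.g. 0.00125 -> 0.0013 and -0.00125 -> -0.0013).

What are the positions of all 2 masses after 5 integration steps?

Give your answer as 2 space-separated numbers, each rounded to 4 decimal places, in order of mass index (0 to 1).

Step 0: x=[5.0000 9.0000] v=[0.0000 0.0000]
Step 1: x=[5.0000 9.0000] v=[0.0000 0.0000]
Step 2: x=[5.0000 9.0000] v=[0.0000 0.0000]
Step 3: x=[5.0000 9.0000] v=[0.0000 0.0000]
Step 4: x=[5.0000 9.0000] v=[0.0000 0.0000]
Step 5: x=[5.0000 9.0000] v=[0.0000 0.0000]

Answer: 5.0000 9.0000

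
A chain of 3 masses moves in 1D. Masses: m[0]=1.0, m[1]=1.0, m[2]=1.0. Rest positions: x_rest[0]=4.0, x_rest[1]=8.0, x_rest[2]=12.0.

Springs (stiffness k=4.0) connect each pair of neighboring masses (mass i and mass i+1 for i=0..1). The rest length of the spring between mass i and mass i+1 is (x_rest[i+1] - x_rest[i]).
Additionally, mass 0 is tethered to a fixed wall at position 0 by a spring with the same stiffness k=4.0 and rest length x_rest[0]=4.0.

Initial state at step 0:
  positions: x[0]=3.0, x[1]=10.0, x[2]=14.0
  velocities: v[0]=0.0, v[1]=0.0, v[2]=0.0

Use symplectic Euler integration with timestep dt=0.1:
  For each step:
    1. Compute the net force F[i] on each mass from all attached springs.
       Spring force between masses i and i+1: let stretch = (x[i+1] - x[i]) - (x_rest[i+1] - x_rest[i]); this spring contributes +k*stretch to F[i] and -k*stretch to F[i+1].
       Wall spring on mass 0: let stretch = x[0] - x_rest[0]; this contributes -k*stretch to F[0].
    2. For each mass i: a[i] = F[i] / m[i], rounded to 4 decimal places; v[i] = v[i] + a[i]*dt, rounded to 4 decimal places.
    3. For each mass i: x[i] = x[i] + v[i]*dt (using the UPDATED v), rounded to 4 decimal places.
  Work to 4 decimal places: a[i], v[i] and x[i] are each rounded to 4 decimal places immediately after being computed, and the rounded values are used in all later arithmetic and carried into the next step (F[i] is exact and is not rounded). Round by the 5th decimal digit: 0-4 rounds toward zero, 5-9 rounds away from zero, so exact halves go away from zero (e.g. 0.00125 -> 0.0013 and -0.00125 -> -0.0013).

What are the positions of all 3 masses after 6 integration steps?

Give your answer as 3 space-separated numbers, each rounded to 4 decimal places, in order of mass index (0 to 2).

Answer: 5.2891 8.4298 13.7286

Derivation:
Step 0: x=[3.0000 10.0000 14.0000] v=[0.0000 0.0000 0.0000]
Step 1: x=[3.1600 9.8800 14.0000] v=[1.6000 -1.2000 0.0000]
Step 2: x=[3.4624 9.6560 13.9952] v=[3.0240 -2.2400 -0.0480]
Step 3: x=[3.8741 9.3578 13.9768] v=[4.1165 -2.9818 -0.1837]
Step 4: x=[4.3501 9.0250 13.9337] v=[4.7603 -3.3277 -0.4313]
Step 5: x=[4.8391 8.7016 13.8542] v=[4.8902 -3.2342 -0.7948]
Step 6: x=[5.2891 8.4298 13.7286] v=[4.4996 -2.7182 -1.2558]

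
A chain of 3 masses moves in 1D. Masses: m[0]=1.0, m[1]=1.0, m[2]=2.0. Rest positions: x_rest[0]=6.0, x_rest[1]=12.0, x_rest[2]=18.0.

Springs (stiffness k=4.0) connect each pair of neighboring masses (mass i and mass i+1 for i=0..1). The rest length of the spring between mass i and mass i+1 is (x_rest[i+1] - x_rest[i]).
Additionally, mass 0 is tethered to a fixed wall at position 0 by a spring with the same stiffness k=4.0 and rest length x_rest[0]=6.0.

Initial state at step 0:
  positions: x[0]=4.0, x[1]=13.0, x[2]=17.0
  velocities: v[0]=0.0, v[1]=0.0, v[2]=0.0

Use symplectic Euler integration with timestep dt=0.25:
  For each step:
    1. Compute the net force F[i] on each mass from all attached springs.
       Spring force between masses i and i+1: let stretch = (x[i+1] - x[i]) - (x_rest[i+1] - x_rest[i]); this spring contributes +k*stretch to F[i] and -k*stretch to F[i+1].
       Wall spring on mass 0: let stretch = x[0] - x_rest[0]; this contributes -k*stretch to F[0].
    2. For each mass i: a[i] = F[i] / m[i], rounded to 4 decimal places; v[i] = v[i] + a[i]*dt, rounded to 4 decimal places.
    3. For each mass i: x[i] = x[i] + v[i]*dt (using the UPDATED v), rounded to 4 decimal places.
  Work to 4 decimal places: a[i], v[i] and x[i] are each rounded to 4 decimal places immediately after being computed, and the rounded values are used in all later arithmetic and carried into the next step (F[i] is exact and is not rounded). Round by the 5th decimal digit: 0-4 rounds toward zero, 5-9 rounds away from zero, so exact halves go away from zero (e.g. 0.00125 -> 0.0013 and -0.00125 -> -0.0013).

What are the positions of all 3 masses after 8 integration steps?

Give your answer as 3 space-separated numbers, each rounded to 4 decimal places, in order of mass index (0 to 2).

Step 0: x=[4.0000 13.0000 17.0000] v=[0.0000 0.0000 0.0000]
Step 1: x=[5.2500 11.7500 17.2500] v=[5.0000 -5.0000 1.0000]
Step 2: x=[6.8125 10.2500 17.5625] v=[6.2500 -6.0000 1.2500]
Step 3: x=[7.5313 9.7188 17.7110] v=[2.8750 -2.1250 0.5938]
Step 4: x=[6.9141 10.6387 17.6104] v=[-2.4688 3.6797 -0.4023]
Step 5: x=[5.4995 12.3704 17.3884] v=[-5.6583 6.9268 -0.8882]
Step 6: x=[4.4278 13.6389 17.2891] v=[-4.2869 5.0739 -0.3972]
Step 7: x=[4.5519 13.5172 17.4835] v=[0.4964 -0.4870 0.7777]
Step 8: x=[5.7794 12.1457 17.9322] v=[4.9098 -5.4860 1.7946]

Answer: 5.7794 12.1457 17.9322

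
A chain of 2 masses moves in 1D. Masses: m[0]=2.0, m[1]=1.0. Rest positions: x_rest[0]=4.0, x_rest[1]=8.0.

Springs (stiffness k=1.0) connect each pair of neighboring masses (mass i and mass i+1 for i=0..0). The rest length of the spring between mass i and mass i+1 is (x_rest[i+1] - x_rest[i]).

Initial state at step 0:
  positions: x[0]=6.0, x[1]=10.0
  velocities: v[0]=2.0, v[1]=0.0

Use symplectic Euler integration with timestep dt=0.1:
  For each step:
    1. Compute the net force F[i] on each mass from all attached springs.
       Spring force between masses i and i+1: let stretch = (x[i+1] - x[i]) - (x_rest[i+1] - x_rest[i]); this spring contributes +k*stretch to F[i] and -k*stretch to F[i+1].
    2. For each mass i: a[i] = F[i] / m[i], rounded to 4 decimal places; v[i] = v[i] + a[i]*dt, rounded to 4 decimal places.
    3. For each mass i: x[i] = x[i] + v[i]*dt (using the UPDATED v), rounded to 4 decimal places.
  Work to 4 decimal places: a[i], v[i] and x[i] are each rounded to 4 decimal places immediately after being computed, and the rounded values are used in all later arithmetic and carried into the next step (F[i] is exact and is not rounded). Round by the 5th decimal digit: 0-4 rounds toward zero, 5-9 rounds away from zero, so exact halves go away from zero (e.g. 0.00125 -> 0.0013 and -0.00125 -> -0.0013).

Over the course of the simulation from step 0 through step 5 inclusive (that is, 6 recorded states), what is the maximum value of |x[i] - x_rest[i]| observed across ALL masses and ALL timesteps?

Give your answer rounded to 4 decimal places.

Step 0: x=[6.0000 10.0000] v=[2.0000 0.0000]
Step 1: x=[6.2000 10.0000] v=[2.0000 0.0000]
Step 2: x=[6.3990 10.0020] v=[1.9900 0.0200]
Step 3: x=[6.5960 10.0080] v=[1.9702 0.0597]
Step 4: x=[6.7901 10.0199] v=[1.9408 0.1185]
Step 5: x=[6.9803 10.0395] v=[1.9023 0.1955]
Max displacement = 2.9803

Answer: 2.9803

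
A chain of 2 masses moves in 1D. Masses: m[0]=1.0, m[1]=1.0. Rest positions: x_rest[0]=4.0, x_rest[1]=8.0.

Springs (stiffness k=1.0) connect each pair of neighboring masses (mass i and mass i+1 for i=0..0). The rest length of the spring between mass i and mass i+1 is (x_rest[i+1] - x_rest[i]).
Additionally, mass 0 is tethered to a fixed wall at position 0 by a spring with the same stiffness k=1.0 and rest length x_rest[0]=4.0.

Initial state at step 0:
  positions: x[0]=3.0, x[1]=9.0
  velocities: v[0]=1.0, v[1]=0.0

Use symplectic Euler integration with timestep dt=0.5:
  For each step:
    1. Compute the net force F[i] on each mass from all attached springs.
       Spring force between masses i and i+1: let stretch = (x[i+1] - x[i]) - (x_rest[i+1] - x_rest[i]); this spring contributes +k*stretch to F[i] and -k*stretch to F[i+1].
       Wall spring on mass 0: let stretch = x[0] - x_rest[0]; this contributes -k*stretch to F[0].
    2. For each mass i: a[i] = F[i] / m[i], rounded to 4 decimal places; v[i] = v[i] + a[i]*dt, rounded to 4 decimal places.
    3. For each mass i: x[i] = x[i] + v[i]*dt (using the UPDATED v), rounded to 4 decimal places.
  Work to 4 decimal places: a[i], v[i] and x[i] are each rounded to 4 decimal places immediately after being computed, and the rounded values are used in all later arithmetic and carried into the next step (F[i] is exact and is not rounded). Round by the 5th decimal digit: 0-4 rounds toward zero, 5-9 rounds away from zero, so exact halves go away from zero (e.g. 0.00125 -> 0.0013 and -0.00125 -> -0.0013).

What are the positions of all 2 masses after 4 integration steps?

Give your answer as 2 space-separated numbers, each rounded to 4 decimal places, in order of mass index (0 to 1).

Step 0: x=[3.0000 9.0000] v=[1.0000 0.0000]
Step 1: x=[4.2500 8.5000] v=[2.5000 -1.0000]
Step 2: x=[5.5000 7.9375] v=[2.5000 -1.1250]
Step 3: x=[5.9844 7.7656] v=[0.9688 -0.3438]
Step 4: x=[5.4180 8.1484] v=[-1.1328 0.7656]

Answer: 5.4180 8.1484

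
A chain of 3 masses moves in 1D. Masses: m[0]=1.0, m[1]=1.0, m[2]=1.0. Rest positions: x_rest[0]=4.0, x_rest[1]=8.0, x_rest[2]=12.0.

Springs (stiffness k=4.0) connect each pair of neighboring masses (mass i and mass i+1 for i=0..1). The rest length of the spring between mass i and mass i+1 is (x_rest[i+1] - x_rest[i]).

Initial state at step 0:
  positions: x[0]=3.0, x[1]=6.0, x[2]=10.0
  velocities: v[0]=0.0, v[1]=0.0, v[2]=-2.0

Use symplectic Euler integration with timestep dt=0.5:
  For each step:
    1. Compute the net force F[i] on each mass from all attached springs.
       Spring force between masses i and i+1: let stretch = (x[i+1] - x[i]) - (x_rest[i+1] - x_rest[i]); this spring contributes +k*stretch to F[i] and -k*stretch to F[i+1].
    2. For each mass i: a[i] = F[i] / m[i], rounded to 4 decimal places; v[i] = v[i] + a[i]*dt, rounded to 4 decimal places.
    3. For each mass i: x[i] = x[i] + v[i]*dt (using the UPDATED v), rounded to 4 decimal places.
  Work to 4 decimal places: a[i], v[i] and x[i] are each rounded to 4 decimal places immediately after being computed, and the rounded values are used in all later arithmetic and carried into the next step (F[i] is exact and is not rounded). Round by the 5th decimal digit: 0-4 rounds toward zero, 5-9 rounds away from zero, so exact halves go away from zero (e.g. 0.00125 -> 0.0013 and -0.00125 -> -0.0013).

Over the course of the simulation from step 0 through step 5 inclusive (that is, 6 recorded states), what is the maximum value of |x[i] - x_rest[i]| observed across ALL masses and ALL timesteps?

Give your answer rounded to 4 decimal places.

Answer: 4.0000

Derivation:
Step 0: x=[3.0000 6.0000 10.0000] v=[0.0000 0.0000 -2.0000]
Step 1: x=[2.0000 7.0000 9.0000] v=[-2.0000 2.0000 -2.0000]
Step 2: x=[2.0000 5.0000 10.0000] v=[0.0000 -4.0000 2.0000]
Step 3: x=[1.0000 5.0000 10.0000] v=[-2.0000 0.0000 0.0000]
Step 4: x=[0.0000 6.0000 9.0000] v=[-2.0000 2.0000 -2.0000]
Step 5: x=[1.0000 4.0000 9.0000] v=[2.0000 -4.0000 0.0000]
Max displacement = 4.0000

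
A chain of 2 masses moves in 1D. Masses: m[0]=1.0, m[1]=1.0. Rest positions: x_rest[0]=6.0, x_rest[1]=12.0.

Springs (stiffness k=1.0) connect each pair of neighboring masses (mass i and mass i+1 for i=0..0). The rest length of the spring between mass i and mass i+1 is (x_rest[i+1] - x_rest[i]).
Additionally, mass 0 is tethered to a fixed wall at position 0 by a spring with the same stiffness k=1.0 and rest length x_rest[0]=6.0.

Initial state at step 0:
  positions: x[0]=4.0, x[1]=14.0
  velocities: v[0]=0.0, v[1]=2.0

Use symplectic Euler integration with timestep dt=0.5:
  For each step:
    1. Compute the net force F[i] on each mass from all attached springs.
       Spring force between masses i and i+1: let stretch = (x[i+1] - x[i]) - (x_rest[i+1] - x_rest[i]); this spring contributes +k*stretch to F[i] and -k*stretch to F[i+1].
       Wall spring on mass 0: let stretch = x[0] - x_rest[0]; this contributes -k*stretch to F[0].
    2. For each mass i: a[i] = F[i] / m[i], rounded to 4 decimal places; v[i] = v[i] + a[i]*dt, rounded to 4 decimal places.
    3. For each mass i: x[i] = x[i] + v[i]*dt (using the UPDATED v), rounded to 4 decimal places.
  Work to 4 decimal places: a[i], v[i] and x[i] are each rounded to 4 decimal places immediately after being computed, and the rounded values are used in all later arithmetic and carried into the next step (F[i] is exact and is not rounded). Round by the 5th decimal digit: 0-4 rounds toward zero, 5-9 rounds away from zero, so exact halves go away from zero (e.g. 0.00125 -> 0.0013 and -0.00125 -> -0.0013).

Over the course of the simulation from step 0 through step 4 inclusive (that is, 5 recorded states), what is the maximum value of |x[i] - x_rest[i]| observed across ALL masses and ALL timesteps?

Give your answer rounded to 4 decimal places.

Answer: 3.6641

Derivation:
Step 0: x=[4.0000 14.0000] v=[0.0000 2.0000]
Step 1: x=[5.5000 14.0000] v=[3.0000 0.0000]
Step 2: x=[7.7500 13.3750] v=[4.5000 -1.2500]
Step 3: x=[9.4688 12.8438] v=[3.4375 -1.0625]
Step 4: x=[9.6641 12.9688] v=[0.3906 0.2500]
Max displacement = 3.6641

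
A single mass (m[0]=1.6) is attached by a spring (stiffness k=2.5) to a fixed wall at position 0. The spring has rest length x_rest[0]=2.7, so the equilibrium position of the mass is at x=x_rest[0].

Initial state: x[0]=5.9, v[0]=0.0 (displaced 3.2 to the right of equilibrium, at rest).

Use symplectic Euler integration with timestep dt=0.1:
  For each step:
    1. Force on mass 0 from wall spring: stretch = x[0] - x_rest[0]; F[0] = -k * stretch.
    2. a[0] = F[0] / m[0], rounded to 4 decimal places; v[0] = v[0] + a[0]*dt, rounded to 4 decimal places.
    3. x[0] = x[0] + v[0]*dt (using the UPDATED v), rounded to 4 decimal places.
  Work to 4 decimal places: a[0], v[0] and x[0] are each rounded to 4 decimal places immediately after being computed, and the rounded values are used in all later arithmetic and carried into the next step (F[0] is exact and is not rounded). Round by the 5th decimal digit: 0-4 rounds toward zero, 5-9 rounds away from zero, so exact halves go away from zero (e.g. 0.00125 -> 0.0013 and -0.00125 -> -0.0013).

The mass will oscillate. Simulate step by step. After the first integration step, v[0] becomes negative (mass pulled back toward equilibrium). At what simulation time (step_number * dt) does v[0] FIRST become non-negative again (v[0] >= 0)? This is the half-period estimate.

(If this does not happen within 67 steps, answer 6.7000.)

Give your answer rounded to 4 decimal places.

Step 0: x=[5.9000] v=[0.0000]
Step 1: x=[5.8500] v=[-0.5000]
Step 2: x=[5.7508] v=[-0.9922]
Step 3: x=[5.6039] v=[-1.4689]
Step 4: x=[5.4116] v=[-1.9226]
Step 5: x=[5.1770] v=[-2.3463]
Step 6: x=[4.9037] v=[-2.7333]
Step 7: x=[4.5959] v=[-3.0776]
Step 8: x=[4.2585] v=[-3.3738]
Step 9: x=[3.8968] v=[-3.6173]
Step 10: x=[3.5164] v=[-3.8043]
Step 11: x=[3.1232] v=[-3.9319]
Step 12: x=[2.7234] v=[-3.9980]
Step 13: x=[2.3232] v=[-4.0017]
Step 14: x=[1.9289] v=[-3.9428]
Step 15: x=[1.5467] v=[-3.8223]
Step 16: x=[1.1825] v=[-3.6421]
Step 17: x=[0.8420] v=[-3.4050]
Step 18: x=[0.5305] v=[-3.1147]
Step 19: x=[0.2529] v=[-2.7757]
Step 20: x=[0.0136] v=[-2.3933]
Step 21: x=[-0.1838] v=[-1.9736]
Step 22: x=[-0.3361] v=[-1.5230]
Step 23: x=[-0.4410] v=[-1.0486]
Step 24: x=[-0.4968] v=[-0.5578]
Step 25: x=[-0.5026] v=[-0.0583]
Step 26: x=[-0.4584] v=[0.4421]
First v>=0 after going negative at step 26, time=2.6000

Answer: 2.6000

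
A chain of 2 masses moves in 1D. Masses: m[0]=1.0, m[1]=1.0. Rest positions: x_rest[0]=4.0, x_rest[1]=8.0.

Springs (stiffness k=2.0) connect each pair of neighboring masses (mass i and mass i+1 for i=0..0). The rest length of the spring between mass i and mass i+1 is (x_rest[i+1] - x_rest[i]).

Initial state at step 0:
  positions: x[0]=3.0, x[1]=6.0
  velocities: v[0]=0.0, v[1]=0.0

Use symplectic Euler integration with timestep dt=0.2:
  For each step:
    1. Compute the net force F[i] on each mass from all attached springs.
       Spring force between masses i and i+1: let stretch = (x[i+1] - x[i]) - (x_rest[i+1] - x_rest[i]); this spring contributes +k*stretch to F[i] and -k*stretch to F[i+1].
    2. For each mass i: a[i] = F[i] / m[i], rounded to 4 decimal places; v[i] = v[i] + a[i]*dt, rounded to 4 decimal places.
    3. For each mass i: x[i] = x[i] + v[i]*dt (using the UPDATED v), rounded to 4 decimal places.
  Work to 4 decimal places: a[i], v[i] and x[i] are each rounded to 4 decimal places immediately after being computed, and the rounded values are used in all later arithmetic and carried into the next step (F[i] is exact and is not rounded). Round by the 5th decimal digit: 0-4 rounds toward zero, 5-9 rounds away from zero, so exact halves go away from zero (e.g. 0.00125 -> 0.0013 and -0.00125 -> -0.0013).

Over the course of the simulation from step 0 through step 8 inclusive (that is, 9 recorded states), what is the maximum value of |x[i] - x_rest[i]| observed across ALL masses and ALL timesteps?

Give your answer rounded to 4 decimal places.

Step 0: x=[3.0000 6.0000] v=[0.0000 0.0000]
Step 1: x=[2.9200 6.0800] v=[-0.4000 0.4000]
Step 2: x=[2.7728 6.2272] v=[-0.7360 0.7360]
Step 3: x=[2.5820 6.4180] v=[-0.9542 0.9542]
Step 4: x=[2.3780 6.6220] v=[-1.0198 1.0198]
Step 5: x=[2.1936 6.8064] v=[-0.9222 0.9222]
Step 6: x=[2.0582 6.9418] v=[-0.6771 0.6771]
Step 7: x=[1.9935 7.0065] v=[-0.3237 0.3237]
Step 8: x=[2.0098 6.9902] v=[0.0815 -0.0815]
Max displacement = 2.0065

Answer: 2.0065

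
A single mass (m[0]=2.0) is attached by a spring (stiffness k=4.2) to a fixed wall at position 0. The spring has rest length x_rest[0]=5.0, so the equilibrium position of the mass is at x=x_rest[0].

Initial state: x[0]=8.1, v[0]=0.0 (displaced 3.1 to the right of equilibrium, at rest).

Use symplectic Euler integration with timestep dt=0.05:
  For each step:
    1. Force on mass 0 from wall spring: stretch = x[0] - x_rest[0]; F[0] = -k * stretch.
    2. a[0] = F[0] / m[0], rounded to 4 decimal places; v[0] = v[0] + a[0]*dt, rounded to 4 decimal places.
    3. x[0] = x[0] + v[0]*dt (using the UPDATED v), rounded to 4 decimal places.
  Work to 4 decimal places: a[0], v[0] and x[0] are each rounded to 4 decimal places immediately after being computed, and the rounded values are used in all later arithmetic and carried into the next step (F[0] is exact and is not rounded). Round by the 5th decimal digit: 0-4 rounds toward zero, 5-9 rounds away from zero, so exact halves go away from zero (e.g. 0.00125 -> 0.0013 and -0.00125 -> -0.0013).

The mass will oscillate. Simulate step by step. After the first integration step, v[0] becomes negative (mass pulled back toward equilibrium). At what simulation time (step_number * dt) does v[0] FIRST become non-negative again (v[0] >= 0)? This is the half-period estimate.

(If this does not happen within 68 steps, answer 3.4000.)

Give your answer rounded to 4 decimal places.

Answer: 2.2000

Derivation:
Step 0: x=[8.1000] v=[0.0000]
Step 1: x=[8.0837] v=[-0.3255]
Step 2: x=[8.0512] v=[-0.6493]
Step 3: x=[8.0027] v=[-0.9697]
Step 4: x=[7.9385] v=[-1.2850]
Step 5: x=[7.8588] v=[-1.5935]
Step 6: x=[7.7641] v=[-1.8937]
Step 7: x=[7.6549] v=[-2.1839]
Step 8: x=[7.5318] v=[-2.4627]
Step 9: x=[7.3954] v=[-2.7285]
Step 10: x=[7.2464] v=[-2.9800]
Step 11: x=[7.0856] v=[-3.2159]
Step 12: x=[6.9139] v=[-3.4349]
Step 13: x=[6.7321] v=[-3.6359]
Step 14: x=[6.5412] v=[-3.8178]
Step 15: x=[6.3422] v=[-3.9796]
Step 16: x=[6.1362] v=[-4.1205]
Step 17: x=[5.9242] v=[-4.2398]
Step 18: x=[5.7074] v=[-4.3368]
Step 19: x=[5.4868] v=[-4.4111]
Step 20: x=[5.2637] v=[-4.4622]
Step 21: x=[5.0392] v=[-4.4899]
Step 22: x=[4.8145] v=[-4.4940]
Step 23: x=[4.5908] v=[-4.4745]
Step 24: x=[4.3692] v=[-4.4315]
Step 25: x=[4.1509] v=[-4.3653]
Step 26: x=[3.9371] v=[-4.2761]
Step 27: x=[3.7289] v=[-4.1645]
Step 28: x=[3.5274] v=[-4.0310]
Step 29: x=[3.3336] v=[-3.8764]
Step 30: x=[3.1485] v=[-3.7014]
Step 31: x=[2.9732] v=[-3.5070]
Step 32: x=[2.8085] v=[-3.2942]
Step 33: x=[2.6553] v=[-3.0641]
Step 34: x=[2.5144] v=[-2.8179]
Step 35: x=[2.3866] v=[-2.5569]
Step 36: x=[2.2725] v=[-2.2825]
Step 37: x=[2.1727] v=[-1.9961]
Step 38: x=[2.0877] v=[-1.6992]
Step 39: x=[2.0180] v=[-1.3934]
Step 40: x=[1.9640] v=[-1.0803]
Step 41: x=[1.9259] v=[-0.7615]
Step 42: x=[1.9040] v=[-0.4387]
Step 43: x=[1.8983] v=[-0.1136]
Step 44: x=[1.9089] v=[0.2121]
First v>=0 after going negative at step 44, time=2.2000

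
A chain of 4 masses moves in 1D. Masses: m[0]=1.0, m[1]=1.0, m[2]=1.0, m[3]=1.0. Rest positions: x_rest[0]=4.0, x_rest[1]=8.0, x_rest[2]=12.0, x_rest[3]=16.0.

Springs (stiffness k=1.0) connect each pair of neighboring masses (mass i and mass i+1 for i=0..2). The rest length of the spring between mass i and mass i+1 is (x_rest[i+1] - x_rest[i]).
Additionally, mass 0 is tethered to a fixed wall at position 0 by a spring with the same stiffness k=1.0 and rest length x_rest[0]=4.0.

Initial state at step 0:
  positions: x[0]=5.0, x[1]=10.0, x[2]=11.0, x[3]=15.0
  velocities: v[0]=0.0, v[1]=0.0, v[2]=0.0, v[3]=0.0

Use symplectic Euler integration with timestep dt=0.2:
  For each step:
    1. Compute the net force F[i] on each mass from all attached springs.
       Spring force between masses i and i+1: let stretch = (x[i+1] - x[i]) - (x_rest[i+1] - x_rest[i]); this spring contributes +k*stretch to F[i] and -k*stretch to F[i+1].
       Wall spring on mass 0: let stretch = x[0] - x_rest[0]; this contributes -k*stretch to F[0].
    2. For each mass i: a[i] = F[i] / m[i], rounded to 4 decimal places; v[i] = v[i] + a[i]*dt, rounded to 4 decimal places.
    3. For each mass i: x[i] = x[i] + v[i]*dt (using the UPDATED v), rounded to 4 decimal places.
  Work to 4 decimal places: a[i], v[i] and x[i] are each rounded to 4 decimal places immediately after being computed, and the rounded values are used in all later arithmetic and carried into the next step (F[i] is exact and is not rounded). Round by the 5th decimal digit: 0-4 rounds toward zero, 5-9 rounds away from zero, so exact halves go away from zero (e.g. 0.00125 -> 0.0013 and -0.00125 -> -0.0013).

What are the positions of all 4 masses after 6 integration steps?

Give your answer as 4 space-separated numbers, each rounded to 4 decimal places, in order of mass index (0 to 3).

Step 0: x=[5.0000 10.0000 11.0000 15.0000] v=[0.0000 0.0000 0.0000 0.0000]
Step 1: x=[5.0000 9.8400 11.1200 15.0000] v=[0.0000 -0.8000 0.6000 0.0000]
Step 2: x=[4.9936 9.5376 11.3440 15.0048] v=[-0.0320 -1.5120 1.1200 0.0240]
Step 3: x=[4.9692 9.1257 11.6422 15.0232] v=[-0.1219 -2.0595 1.4909 0.0918]
Step 4: x=[4.9123 8.6482 11.9750 15.0663] v=[-0.2844 -2.3875 1.6638 0.2156]
Step 5: x=[4.8084 8.1543 12.2983 15.1458] v=[-0.5197 -2.4693 1.6167 0.3973]
Step 6: x=[4.6460 7.6924 12.5698 15.2714] v=[-0.8122 -2.3097 1.3574 0.6278]

Answer: 4.6460 7.6924 12.5698 15.2714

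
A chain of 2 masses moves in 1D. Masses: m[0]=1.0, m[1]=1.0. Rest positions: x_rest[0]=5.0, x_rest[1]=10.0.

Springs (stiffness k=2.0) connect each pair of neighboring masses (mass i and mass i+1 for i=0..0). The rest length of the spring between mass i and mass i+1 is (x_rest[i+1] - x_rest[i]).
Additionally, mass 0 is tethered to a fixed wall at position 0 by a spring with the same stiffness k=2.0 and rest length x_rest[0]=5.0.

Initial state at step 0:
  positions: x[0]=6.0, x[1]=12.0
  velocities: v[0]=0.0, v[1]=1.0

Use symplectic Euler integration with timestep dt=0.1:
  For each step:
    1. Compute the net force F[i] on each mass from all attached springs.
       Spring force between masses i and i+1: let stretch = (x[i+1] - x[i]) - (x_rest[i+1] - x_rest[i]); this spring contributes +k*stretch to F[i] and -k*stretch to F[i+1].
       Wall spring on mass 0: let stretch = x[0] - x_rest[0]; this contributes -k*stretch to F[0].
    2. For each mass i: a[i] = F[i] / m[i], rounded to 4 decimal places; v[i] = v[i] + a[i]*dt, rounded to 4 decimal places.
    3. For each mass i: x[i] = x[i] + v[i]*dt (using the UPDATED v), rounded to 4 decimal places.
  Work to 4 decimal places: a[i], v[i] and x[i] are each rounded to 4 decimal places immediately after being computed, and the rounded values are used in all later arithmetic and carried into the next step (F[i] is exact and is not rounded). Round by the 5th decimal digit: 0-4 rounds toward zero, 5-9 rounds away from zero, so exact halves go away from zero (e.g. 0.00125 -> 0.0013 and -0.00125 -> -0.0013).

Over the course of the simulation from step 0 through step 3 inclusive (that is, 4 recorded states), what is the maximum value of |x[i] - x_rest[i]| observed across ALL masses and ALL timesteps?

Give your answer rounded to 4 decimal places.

Answer: 2.1741

Derivation:
Step 0: x=[6.0000 12.0000] v=[0.0000 1.0000]
Step 1: x=[6.0000 12.0800] v=[0.0000 0.8000]
Step 2: x=[6.0016 12.1384] v=[0.0160 0.5840]
Step 3: x=[6.0059 12.1741] v=[0.0430 0.3566]
Max displacement = 2.1741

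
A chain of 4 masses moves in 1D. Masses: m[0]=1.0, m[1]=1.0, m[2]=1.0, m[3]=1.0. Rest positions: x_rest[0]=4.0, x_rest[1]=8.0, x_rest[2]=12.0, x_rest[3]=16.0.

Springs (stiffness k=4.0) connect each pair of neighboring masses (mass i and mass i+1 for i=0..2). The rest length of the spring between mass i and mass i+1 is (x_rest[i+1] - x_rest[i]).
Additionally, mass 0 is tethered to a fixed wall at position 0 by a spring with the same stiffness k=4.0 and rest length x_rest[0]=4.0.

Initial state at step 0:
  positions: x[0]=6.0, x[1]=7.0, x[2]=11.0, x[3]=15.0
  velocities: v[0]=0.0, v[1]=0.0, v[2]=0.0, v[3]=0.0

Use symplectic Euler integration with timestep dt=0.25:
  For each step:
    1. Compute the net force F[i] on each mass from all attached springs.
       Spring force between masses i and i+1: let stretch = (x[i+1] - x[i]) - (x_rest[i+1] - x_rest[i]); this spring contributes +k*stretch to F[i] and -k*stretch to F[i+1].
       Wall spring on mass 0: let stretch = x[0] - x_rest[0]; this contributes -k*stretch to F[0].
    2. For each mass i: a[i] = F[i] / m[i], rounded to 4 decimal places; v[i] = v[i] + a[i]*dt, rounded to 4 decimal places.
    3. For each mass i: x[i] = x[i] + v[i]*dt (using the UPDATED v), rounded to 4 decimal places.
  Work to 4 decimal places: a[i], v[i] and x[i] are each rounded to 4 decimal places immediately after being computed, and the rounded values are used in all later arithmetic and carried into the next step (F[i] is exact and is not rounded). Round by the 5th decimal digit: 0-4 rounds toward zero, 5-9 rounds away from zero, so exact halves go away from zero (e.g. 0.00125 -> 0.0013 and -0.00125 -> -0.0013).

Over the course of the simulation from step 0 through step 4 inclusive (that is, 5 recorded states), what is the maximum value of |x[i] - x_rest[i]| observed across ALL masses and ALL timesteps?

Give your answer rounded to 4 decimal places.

Step 0: x=[6.0000 7.0000 11.0000 15.0000] v=[0.0000 0.0000 0.0000 0.0000]
Step 1: x=[4.7500 7.7500 11.0000 15.0000] v=[-5.0000 3.0000 0.0000 0.0000]
Step 2: x=[3.0625 8.5625 11.1875 15.0000] v=[-6.7500 3.2500 0.7500 0.0000]
Step 3: x=[1.9844 8.6563 11.6719 15.0469] v=[-4.3125 0.3750 1.9375 0.1875]
Step 4: x=[2.0782 7.8360 12.2461 15.2500] v=[0.3750 -3.2813 2.2969 0.8125]
Max displacement = 2.0156

Answer: 2.0156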